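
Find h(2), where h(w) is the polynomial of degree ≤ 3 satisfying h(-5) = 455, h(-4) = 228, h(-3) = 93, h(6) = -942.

-42

L_0(2) = (6)·(5)·(-4)/[(-1)·(-2)·(-11)] = 60/11
L_1(2) = (7)·(5)·(-4)/[(1)·(-1)·(-10)] = -14
L_2(2) = (7)·(6)·(-4)/[(2)·(1)·(-9)] = 28/3
L_3(2) = (7)·(6)·(5)/[(11)·(10)·(9)] = 7/33
Sum: 455·(60/11) + 228·(-14) + 93·(28/3) + (-942)·(7/33) = -42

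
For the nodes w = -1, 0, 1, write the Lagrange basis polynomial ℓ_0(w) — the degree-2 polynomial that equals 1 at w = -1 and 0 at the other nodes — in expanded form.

ℓ_0(w) = w(w - 1) / [(-1)·(-2)]
       = (w^2 - w) / (2)

ℓ_0(w) = (1/2)w^2 - (1/2)w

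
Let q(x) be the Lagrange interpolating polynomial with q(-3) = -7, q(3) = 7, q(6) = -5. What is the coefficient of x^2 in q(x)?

-19/27

L_0(x) = (x - 3)(x - 6) / [54] = (1/54)x^2 - (1/6)x + 1/3
L_1(x) = (x + 3)(x - 6) / [-18] = -(1/18)x^2 + (1/6)x + 1
L_2(x) = (x + 3)(x - 3) / [27] = (1/27)x^2 - 1/3
q(x) = (-7)·L_0 + 7·L_1 + (-5)·L_2
Only the coefficient of x^2 is needed; take it from each L_i and combine:
(-7)·(1/54) + 7·(-1/18) + (-5)·(1/27) = -19/27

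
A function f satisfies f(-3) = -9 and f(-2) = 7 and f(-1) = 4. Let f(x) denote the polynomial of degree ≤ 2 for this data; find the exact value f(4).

Evaluate each Lagrange basis at x = 4:
L_0(4) = (6)·(5)/[(-1)·(-2)] = 15
L_1(4) = (7)·(5)/[(1)·(-1)] = -35
L_2(4) = (7)·(6)/[(2)·(1)] = 21
Sum: (-9)·(15) + 7·(-35) + 4·(21) = -296

-296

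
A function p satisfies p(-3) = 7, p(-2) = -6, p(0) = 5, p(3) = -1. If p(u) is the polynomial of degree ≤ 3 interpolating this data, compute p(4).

-119/3

Evaluate each Lagrange basis at u = 4:
L_0(4) = (6)·(4)·(1)/[(-1)·(-3)·(-6)] = -4/3
L_1(4) = (7)·(4)·(1)/[(1)·(-2)·(-5)] = 14/5
L_2(4) = (7)·(6)·(1)/[(3)·(2)·(-3)] = -7/3
L_3(4) = (7)·(6)·(4)/[(6)·(5)·(3)] = 28/15
Sum: 7·(-4/3) + (-6)·(14/5) + 5·(-7/3) + (-1)·(28/15) = -119/3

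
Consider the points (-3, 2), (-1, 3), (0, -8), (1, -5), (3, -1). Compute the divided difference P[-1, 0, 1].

P[-1,0] = (-8 - 3) / (0 - (-1)) = -11
P[0,1] = (-5 - (-8)) / (1 - 0) = 3
P[-1,0,1] = (3 - (-11)) / (1 - (-1)) = 7

7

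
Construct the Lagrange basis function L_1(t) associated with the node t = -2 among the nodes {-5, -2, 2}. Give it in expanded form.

L_1(t) = (t + 5)(t - 2) / [(3)·(-4)]
       = (t^2 + 3t - 10) / (-12)

L_1(t) = -(1/12)t^2 - (1/4)t + 5/6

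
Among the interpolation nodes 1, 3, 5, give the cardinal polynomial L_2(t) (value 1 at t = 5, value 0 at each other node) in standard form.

L_2(t) = (1/8)t^2 - (1/2)t + 3/8

L_2(t) = (t - 1)(t - 3) / [(4)·(2)]
       = (t^2 - 4t + 3) / (8)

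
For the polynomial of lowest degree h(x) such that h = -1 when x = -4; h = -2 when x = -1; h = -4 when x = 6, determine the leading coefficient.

The leading coefficient equals the top divided difference h[-4,-1,6].
h[-4,-1] = (-2 - (-1)) / (-1 - (-4)) = -1/3
h[-1,6] = (-4 - (-2)) / (6 - (-1)) = -2/7
h[-4,-1,6] = (-2/7 - (-1/3)) / (6 - (-4)) = 1/210

1/210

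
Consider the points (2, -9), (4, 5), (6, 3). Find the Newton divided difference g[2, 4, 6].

-2

g[2,4] = (5 - (-9)) / (4 - 2) = 7
g[4,6] = (3 - 5) / (6 - 4) = -1
g[2,4,6] = (-1 - 7) / (6 - 2) = -2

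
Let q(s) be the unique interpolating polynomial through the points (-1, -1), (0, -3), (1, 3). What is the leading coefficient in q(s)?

The leading coefficient equals the top divided difference q[-1,0,1].
q[-1,0] = (-3 - (-1)) / (0 - (-1)) = -2
q[0,1] = (3 - (-3)) / (1 - 0) = 6
q[-1,0,1] = (6 - (-2)) / (1 - (-1)) = 4

4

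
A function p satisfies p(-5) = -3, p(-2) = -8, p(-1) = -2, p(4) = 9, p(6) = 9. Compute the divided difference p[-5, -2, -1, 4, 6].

181/6160

p[-5,-2] = (-8 - (-3)) / (-2 - (-5)) = -5/3
p[-2,-1] = (-2 - (-8)) / (-1 - (-2)) = 6
p[-1,4] = (9 - (-2)) / (4 - (-1)) = 11/5
p[4,6] = (9 - 9) / (6 - 4) = 0
p[-5,-2,-1] = (6 - (-5/3)) / (-1 - (-5)) = 23/12
p[-2,-1,4] = (11/5 - 6) / (4 - (-2)) = -19/30
p[-1,4,6] = (0 - 11/5) / (6 - (-1)) = -11/35
p[-5,-2,-1,4] = (-19/30 - 23/12) / (4 - (-5)) = -17/60
p[-2,-1,4,6] = (-11/35 - (-19/30)) / (6 - (-2)) = 67/1680
p[-5,-2,-1,4,6] = (67/1680 - (-17/60)) / (6 - (-5)) = 181/6160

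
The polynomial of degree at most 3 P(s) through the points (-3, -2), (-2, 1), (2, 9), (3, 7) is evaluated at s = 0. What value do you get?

7

Evaluate each Lagrange basis at s = 0:
L_0(0) = (2)·(-2)·(-3)/[(-1)·(-5)·(-6)] = -2/5
L_1(0) = (3)·(-2)·(-3)/[(1)·(-4)·(-5)] = 9/10
L_2(0) = (3)·(2)·(-3)/[(5)·(4)·(-1)] = 9/10
L_3(0) = (3)·(2)·(-2)/[(6)·(5)·(1)] = -2/5
Sum: (-2)·(-2/5) + 1·(9/10) + 9·(9/10) + 7·(-2/5) = 7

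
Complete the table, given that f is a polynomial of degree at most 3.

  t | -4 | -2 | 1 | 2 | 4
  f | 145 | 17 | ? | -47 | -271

The 4 known values determine f uniquely (degree ≤ 3).
L_0(1) = (3)·(-1)·(-3)/[(-2)·(-6)·(-8)] = -3/32
L_1(1) = (5)·(-1)·(-3)/[(2)·(-4)·(-6)] = 5/16
L_2(1) = (5)·(3)·(-3)/[(6)·(4)·(-2)] = 15/16
L_3(1) = (5)·(3)·(-1)/[(8)·(6)·(2)] = -5/32
Sum: 145·(-3/32) + 17·(5/16) + (-47)·(15/16) + (-271)·(-5/32) = -10

-10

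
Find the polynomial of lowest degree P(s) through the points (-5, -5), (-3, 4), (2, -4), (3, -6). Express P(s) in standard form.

P(s) = (169/1680)s^3 - (15/56)s^2 - (4321/1680)s + 79/56

L_0(s) = (s + 3)(s - 2)(s - 3) / [-112] = -(1/112)s^3 + (1/56)s^2 + (9/112)s - 9/56
L_1(s) = (s + 5)(s - 2)(s - 3) / [60] = (1/60)s^3 - (19/60)s + 1/2
L_2(s) = (s + 5)(s + 3)(s - 3) / [-35] = -(1/35)s^3 - (1/7)s^2 + (9/35)s + 9/7
L_3(s) = (s + 5)(s + 3)(s - 2) / [48] = (1/48)s^3 + (1/8)s^2 - (1/48)s - 5/8
P(s) = (-5)·L_0 + 4·L_1 + (-4)·L_2 + (-6)·L_3
  (-5)·L_0(s) = (5/112)s^3 - (5/56)s^2 - (45/112)s + 45/56
  4·L_1(s) = (1/15)s^3 - (19/15)s + 2
  (-4)·L_2(s) = (4/35)s^3 + (4/7)s^2 - (36/35)s - 36/7
  (-6)·L_3(s) = -(1/8)s^3 - (3/4)s^2 + (1/8)s + 15/4
Adding term by term: (169/1680)s^3 - (15/56)s^2 - (4321/1680)s + 79/56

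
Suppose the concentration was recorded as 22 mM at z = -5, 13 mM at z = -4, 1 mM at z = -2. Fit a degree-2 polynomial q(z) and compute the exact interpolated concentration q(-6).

Evaluate each Lagrange basis at z = -6:
L_0(-6) = (-2)·(-4)/[(-1)·(-3)] = 8/3
L_1(-6) = (-1)·(-4)/[(1)·(-2)] = -2
L_2(-6) = (-1)·(-2)/[(3)·(2)] = 1/3
Sum: 22·(8/3) + 13·(-2) + 1·(1/3) = 33

33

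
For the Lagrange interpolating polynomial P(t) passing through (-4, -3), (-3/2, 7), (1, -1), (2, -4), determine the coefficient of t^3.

Build the Lagrange basis polynomials:
L_0(t) = (t + 3/2)(t - 1)(t - 2) / [-75] = -(1/75)t^3 + (1/50)t^2 + (1/30)t - 1/25
L_1(t) = (t + 4)(t - 1)(t - 2) / [175/8] = (8/175)t^3 + (8/175)t^2 - (16/35)t + 64/175
L_2(t) = (t + 4)(t + 3/2)(t - 2) / [-25/2] = -(2/25)t^3 - (7/25)t^2 + (2/5)t + 24/25
L_3(t) = (t + 4)(t + 3/2)(t - 1) / [21] = (1/21)t^3 + (3/14)t^2 + (1/42)t - 2/7
P(t) = (-3)·L_0 + 7·L_1 + (-1)·L_2 + (-4)·L_3
Only the coefficient of t^3 is needed; take it from each L_i and combine:
(-3)·(-1/75) + 7·(8/175) + (-1)·(-2/25) + (-4)·(1/21) = 131/525

131/525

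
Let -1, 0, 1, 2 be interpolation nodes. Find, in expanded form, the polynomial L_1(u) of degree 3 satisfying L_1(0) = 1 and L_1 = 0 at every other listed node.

L_1(u) = (1/2)u^3 - u^2 - (1/2)u + 1

L_1(u) = (u + 1)(u - 1)(u - 2) / [(1)·(-1)·(-2)]
       = (u^3 - 2u^2 - u + 2) / (2)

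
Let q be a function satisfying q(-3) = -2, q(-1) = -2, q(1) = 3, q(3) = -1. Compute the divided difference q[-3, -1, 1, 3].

q[-3,-1] = (-2 - (-2)) / (-1 - (-3)) = 0
q[-1,1] = (3 - (-2)) / (1 - (-1)) = 5/2
q[1,3] = (-1 - 3) / (3 - 1) = -2
q[-3,-1,1] = (5/2 - 0) / (1 - (-3)) = 5/8
q[-1,1,3] = (-2 - 5/2) / (3 - (-1)) = -9/8
q[-3,-1,1,3] = (-9/8 - 5/8) / (3 - (-3)) = -7/24

-7/24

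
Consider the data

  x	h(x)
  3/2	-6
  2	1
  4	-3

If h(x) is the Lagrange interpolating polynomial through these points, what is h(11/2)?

Evaluate each Lagrange basis at x = 11/2:
L_0(11/2) = (7/2)·(3/2)/[(-1/2)·(-5/2)] = 21/5
L_1(11/2) = (4)·(3/2)/[(1/2)·(-2)] = -6
L_2(11/2) = (4)·(7/2)/[(5/2)·(2)] = 14/5
Sum: (-6)·(21/5) + 1·(-6) + (-3)·(14/5) = -198/5

-198/5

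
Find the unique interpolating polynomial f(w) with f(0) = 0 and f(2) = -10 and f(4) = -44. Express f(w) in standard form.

Build the Lagrange basis polynomials:
L_0(w) = (w - 2)(w - 4) / [8] = (1/8)w^2 - (3/4)w + 1
L_1(w) = w(w - 4) / [-4] = -(1/4)w^2 + w
L_2(w) = w(w - 2) / [8] = (1/8)w^2 - (1/4)w
f(w) = 0·L_0 + (-10)·L_1 + (-44)·L_2
  0·L_0(w) = 0
  (-10)·L_1(w) = (5/2)w^2 - 10w
  (-44)·L_2(w) = -(11/2)w^2 + 11w
Adding term by term: -3w^2 + w

f(w) = -3w^2 + w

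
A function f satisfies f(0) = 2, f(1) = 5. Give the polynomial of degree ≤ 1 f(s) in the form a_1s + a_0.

L_0(s) = (s - 1) / [-1] = -s + 1
L_1(s) = s / [1] = s
f(s) = 2·L_0 + 5·L_1
  2·L_0(s) = -2s + 2
  5·L_1(s) = 5s
Adding term by term: 3s + 2

f(s) = 3s + 2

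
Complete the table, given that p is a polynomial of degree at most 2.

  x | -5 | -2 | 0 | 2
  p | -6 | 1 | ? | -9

-26/21

The 3 known values determine p uniquely (degree ≤ 2).
Evaluate each Lagrange basis at x = 0:
L_0(0) = (2)·(-2)/[(-3)·(-7)] = -4/21
L_1(0) = (5)·(-2)/[(3)·(-4)] = 5/6
L_2(0) = (5)·(2)/[(7)·(4)] = 5/14
Sum: (-6)·(-4/21) + 1·(5/6) + (-9)·(5/14) = -26/21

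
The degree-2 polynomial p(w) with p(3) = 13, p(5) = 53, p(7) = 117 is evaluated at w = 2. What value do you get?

Evaluate each Lagrange basis at w = 2:
L_0(2) = (-3)·(-5)/[(-2)·(-4)] = 15/8
L_1(2) = (-1)·(-5)/[(2)·(-2)] = -5/4
L_2(2) = (-1)·(-3)/[(4)·(2)] = 3/8
Sum: 13·(15/8) + 53·(-5/4) + 117·(3/8) = 2

2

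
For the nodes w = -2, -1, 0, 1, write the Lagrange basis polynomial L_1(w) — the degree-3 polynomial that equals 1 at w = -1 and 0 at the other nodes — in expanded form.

L_1(w) = (1/2)w^3 + (1/2)w^2 - w

L_1(w) = (w + 2)w(w - 1) / [(1)·(-1)·(-2)]
       = (w^3 + w^2 - 2w) / (2)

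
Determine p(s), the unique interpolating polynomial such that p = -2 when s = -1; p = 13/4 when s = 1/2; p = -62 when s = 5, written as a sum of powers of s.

Build the Lagrange basis polynomials:
L_0(s) = (s - 1/2)(s - 5) / [9] = (1/9)s^2 - (11/18)s + 5/18
L_1(s) = (s + 1)(s - 5) / [-27/4] = -(4/27)s^2 + (16/27)s + 20/27
L_2(s) = (s + 1)(s - 1/2) / [27] = (1/27)s^2 + (1/54)s - 1/54
p(s) = (-2)·L_0 + (13/4)·L_1 + (-62)·L_2
  (-2)·L_0(s) = -(2/9)s^2 + (11/9)s - 5/9
  (13/4)·L_1(s) = -(13/27)s^2 + (52/27)s + 65/27
  (-62)·L_2(s) = -(62/27)s^2 - (31/27)s + 31/27
Adding term by term: -3s^2 + 2s + 3

p(s) = -3s^2 + 2s + 3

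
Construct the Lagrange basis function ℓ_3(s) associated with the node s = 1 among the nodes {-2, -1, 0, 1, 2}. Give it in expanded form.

ℓ_3(s) = -(1/6)s^4 - (1/6)s^3 + (2/3)s^2 + (2/3)s

ℓ_3(s) = (s + 2)(s + 1)s(s - 2) / [(3)·(2)·(1)·(-1)]
       = (s^4 + s^3 - 4s^2 - 4s) / (-6)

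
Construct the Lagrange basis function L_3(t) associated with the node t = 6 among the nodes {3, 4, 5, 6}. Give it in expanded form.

L_3(t) = (1/6)t^3 - 2t^2 + (47/6)t - 10

L_3(t) = (t - 3)(t - 4)(t - 5) / [(3)·(2)·(1)]
       = (t^3 - 12t^2 + 47t - 60) / (6)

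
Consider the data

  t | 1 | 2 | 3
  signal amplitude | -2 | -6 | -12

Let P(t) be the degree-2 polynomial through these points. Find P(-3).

Evaluate each Lagrange basis at t = -3:
L_0(-3) = (-5)·(-6)/[(-1)·(-2)] = 15
L_1(-3) = (-4)·(-6)/[(1)·(-1)] = -24
L_2(-3) = (-4)·(-5)/[(2)·(1)] = 10
Sum: (-2)·(15) + (-6)·(-24) + (-12)·(10) = -6

-6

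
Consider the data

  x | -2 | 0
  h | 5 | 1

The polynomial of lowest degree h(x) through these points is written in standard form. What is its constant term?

1

Build the Lagrange basis polynomials:
L_0(x) = x / [-2] = -(1/2)x
L_1(x) = (x + 2) / [2] = (1/2)x + 1
h(x) = 5·L_0 + 1·L_1
Only the constant term is needed; take it from each L_i and combine:
5·(0) + 1·(1) = 1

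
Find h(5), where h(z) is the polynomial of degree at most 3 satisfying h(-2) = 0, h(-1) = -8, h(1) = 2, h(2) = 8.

-42

L_0(5) = (6)·(4)·(3)/[(-1)·(-3)·(-4)] = -6
L_1(5) = (7)·(4)·(3)/[(1)·(-2)·(-3)] = 14
L_2(5) = (7)·(6)·(3)/[(3)·(2)·(-1)] = -21
L_3(5) = (7)·(6)·(4)/[(4)·(3)·(1)] = 14
Sum: 0 + (-8)·(14) + 2·(-21) + 8·(14) = -42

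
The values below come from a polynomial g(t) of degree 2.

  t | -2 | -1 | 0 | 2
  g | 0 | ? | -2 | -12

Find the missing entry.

0

The 3 known values determine g uniquely (degree ≤ 2).
Evaluate each Lagrange basis at t = -1:
L_0(-1) = (-1)·(-3)/[(-2)·(-4)] = 3/8
L_1(-1) = (1)·(-3)/[(2)·(-2)] = 3/4
L_2(-1) = (1)·(-1)/[(4)·(2)] = -1/8
Sum: 0 + (-2)·(3/4) + (-12)·(-1/8) = 0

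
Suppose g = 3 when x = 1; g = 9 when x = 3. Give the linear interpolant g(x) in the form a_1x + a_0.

g(x) = 3x

Build the Lagrange basis polynomials:
L_0(x) = (x - 3) / [-2] = -(1/2)x + 3/2
L_1(x) = (x - 1) / [2] = (1/2)x - 1/2
g(x) = 3·L_0 + 9·L_1
  3·L_0(x) = -(3/2)x + 9/2
  9·L_1(x) = (9/2)x - 9/2
Adding term by term: 3x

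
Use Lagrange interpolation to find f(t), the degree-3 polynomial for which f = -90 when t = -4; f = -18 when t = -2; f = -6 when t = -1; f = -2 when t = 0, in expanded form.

Build the Lagrange basis polynomials:
L_0(t) = (t + 2)(t + 1)t / [-24] = -(1/24)t^3 - (1/8)t^2 - (1/12)t
L_1(t) = (t + 4)(t + 1)t / [4] = (1/4)t^3 + (5/4)t^2 + t
L_2(t) = (t + 4)(t + 2)t / [-3] = -(1/3)t^3 - 2t^2 - (8/3)t
L_3(t) = (t + 4)(t + 2)(t + 1) / [8] = (1/8)t^3 + (7/8)t^2 + (7/4)t + 1
f(t) = (-90)·L_0 + (-18)·L_1 + (-6)·L_2 + (-2)·L_3
  (-90)·L_0(t) = (15/4)t^3 + (45/4)t^2 + (15/2)t
  (-18)·L_1(t) = -(9/2)t^3 - (45/2)t^2 - 18t
  (-6)·L_2(t) = 2t^3 + 12t^2 + 16t
  (-2)·L_3(t) = -(1/4)t^3 - (7/4)t^2 - (7/2)t - 2
Adding term by term: t^3 - t^2 + 2t - 2

f(t) = t^3 - t^2 + 2t - 2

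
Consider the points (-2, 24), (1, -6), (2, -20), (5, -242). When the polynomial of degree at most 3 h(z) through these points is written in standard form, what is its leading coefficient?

L_0(z) = (z - 1)(z - 2)(z - 5) / [-84] = -(1/84)z^3 + (2/21)z^2 - (17/84)z + 5/42
L_1(z) = (z + 2)(z - 2)(z - 5) / [12] = (1/12)z^3 - (5/12)z^2 - (1/3)z + 5/3
L_2(z) = (z + 2)(z - 1)(z - 5) / [-12] = -(1/12)z^3 + (1/3)z^2 + (7/12)z - 5/6
L_3(z) = (z + 2)(z - 1)(z - 2) / [84] = (1/84)z^3 - (1/84)z^2 - (1/21)z + 1/21
h(z) = 24·L_0 + (-6)·L_1 + (-20)·L_2 + (-242)·L_3
Only the coefficient of z^3 is needed; take it from each L_i and combine:
24·(-1/84) + (-6)·(1/12) + (-20)·(-1/12) + (-242)·(1/84) = -2

-2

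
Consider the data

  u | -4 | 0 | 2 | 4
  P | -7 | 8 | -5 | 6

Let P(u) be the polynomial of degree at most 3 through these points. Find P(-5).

L_0(-5) = (-5)·(-7)·(-9)/[(-4)·(-6)·(-8)] = 105/64
L_1(-5) = (-1)·(-7)·(-9)/[(4)·(-2)·(-4)] = -63/32
L_2(-5) = (-1)·(-5)·(-9)/[(6)·(2)·(-2)] = 15/8
L_3(-5) = (-1)·(-5)·(-7)/[(8)·(4)·(2)] = -35/64
Sum: (-7)·(105/64) + 8·(-63/32) + (-5)·(15/8) + 6·(-35/64) = -2553/64

-2553/64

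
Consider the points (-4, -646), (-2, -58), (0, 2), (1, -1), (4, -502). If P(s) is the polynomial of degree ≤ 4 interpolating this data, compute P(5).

-1213

Evaluate each Lagrange basis at s = 5:
L_0(5) = (7)·(5)·(4)·(1)/[(-2)·(-4)·(-5)·(-8)] = 7/16
L_1(5) = (9)·(5)·(4)·(1)/[(2)·(-2)·(-3)·(-6)] = -5/2
L_2(5) = (9)·(7)·(4)·(1)/[(4)·(2)·(-1)·(-4)] = 63/8
L_3(5) = (9)·(7)·(5)·(1)/[(5)·(3)·(1)·(-3)] = -7
L_4(5) = (9)·(7)·(5)·(4)/[(8)·(6)·(4)·(3)] = 35/16
Sum: (-646)·(7/16) + (-58)·(-5/2) + 2·(63/8) + (-1)·(-7) + (-502)·(35/16) = -1213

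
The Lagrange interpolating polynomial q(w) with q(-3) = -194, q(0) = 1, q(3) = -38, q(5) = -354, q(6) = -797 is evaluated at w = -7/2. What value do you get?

Evaluate each Lagrange basis at w = -7/2:
L_0(-7/2) = (-7/2)·(-13/2)·(-17/2)·(-19/2)/[(-3)·(-6)·(-8)·(-9)] = 29393/20736
L_1(-7/2) = (-1/2)·(-13/2)·(-17/2)·(-19/2)/[(3)·(-3)·(-5)·(-6)] = -4199/4320
L_2(-7/2) = (-1/2)·(-7/2)·(-17/2)·(-19/2)/[(6)·(3)·(-2)·(-3)] = 2261/1728
L_3(-7/2) = (-1/2)·(-7/2)·(-13/2)·(-19/2)/[(8)·(5)·(2)·(-1)] = -1729/1280
L_4(-7/2) = (-1/2)·(-7/2)·(-13/2)·(-17/2)/[(9)·(6)·(3)·(1)] = 1547/2592
Sum: (-194)·(29393/20736) + 1·(-4199/4320) + (-38)·(2261/1728) + (-354)·(-1729/1280) + (-797)·(1547/2592) = -5171/16

-5171/16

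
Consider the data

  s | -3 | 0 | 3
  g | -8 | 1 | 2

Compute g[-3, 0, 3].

g[-3,0] = (1 - (-8)) / (0 - (-3)) = 3
g[0,3] = (2 - 1) / (3 - 0) = 1/3
g[-3,0,3] = (1/3 - 3) / (3 - (-3)) = -4/9

-4/9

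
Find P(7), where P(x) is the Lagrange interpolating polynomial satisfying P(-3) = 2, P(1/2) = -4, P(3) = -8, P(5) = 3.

Evaluate each Lagrange basis at x = 7:
L_0(7) = (13/2)·(4)·(2)/[(-7/2)·(-6)·(-8)] = -13/42
L_1(7) = (10)·(4)·(2)/[(7/2)·(-5/2)·(-9/2)] = 128/63
L_2(7) = (10)·(13/2)·(2)/[(6)·(5/2)·(-2)] = -13/3
L_3(7) = (10)·(13/2)·(4)/[(8)·(9/2)·(2)] = 65/18
Sum: 2·(-13/42) + (-4)·(128/63) + (-8)·(-13/3) + 3·(65/18) = 4631/126

4631/126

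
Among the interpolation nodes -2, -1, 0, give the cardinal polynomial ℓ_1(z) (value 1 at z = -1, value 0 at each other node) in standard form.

ℓ_1(z) = (z + 2)z / [(1)·(-1)]
       = (z^2 + 2z) / (-1)

ℓ_1(z) = -z^2 - 2z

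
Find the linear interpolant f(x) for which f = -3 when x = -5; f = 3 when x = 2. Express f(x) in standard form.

L_0(x) = (x - 2) / [-7] = -(1/7)x + 2/7
L_1(x) = (x + 5) / [7] = (1/7)x + 5/7
f(x) = (-3)·L_0 + 3·L_1
  (-3)·L_0(x) = (3/7)x - 6/7
  3·L_1(x) = (3/7)x + 15/7
Adding term by term: (6/7)x + 9/7

f(x) = (6/7)x + 9/7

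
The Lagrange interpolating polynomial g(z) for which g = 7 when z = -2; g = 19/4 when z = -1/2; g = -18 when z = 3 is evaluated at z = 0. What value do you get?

3

L_0(0) = (1/2)·(-3)/[(-3/2)·(-5)] = -1/5
L_1(0) = (2)·(-3)/[(3/2)·(-7/2)] = 8/7
L_2(0) = (2)·(1/2)/[(5)·(7/2)] = 2/35
Sum: 7·(-1/5) + 19/4·(8/7) + (-18)·(2/35) = 3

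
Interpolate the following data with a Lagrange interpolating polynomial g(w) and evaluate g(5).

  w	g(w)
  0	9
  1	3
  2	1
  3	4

29

Evaluate each Lagrange basis at w = 5:
L_0(5) = (4)·(3)·(2)/[(-1)·(-2)·(-3)] = -4
L_1(5) = (5)·(3)·(2)/[(1)·(-1)·(-2)] = 15
L_2(5) = (5)·(4)·(2)/[(2)·(1)·(-1)] = -20
L_3(5) = (5)·(4)·(3)/[(3)·(2)·(1)] = 10
Sum: 9·(-4) + 3·(15) + 1·(-20) + 4·(10) = 29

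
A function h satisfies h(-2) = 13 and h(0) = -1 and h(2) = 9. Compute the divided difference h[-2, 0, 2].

h[-2,0] = (-1 - 13) / (0 - (-2)) = -7
h[0,2] = (9 - (-1)) / (2 - 0) = 5
h[-2,0,2] = (5 - (-7)) / (2 - (-2)) = 3

3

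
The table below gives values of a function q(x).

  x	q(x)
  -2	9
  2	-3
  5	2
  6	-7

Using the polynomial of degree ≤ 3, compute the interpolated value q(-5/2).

Using Newton's divided-difference form:
q[-2,2] = (-3 - 9) / (2 - (-2)) = -3
q[2,5] = (2 - (-3)) / (5 - 2) = 5/3
q[5,6] = (-7 - 2) / (6 - 5) = -9
q[-2,2,5] = (5/3 - (-3)) / (5 - (-2)) = 2/3
q[2,5,6] = (-9 - 5/3) / (6 - 2) = -8/3
q[-2,2,5,6] = (-8/3 - 2/3) / (6 - (-2)) = -5/12
q(-5/2) = 9 + (-3)·(-1/2) + (2/3)·(-1/2)·(-9/2) + (-5/12)·(-1/2)·(-9/2)·(-15/2) = 609/32

609/32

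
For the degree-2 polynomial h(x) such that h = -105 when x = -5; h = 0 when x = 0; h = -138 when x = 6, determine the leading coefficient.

The leading coefficient equals the top divided difference h[-5,0,6].
h[-5,0] = (0 - (-105)) / (0 - (-5)) = 21
h[0,6] = (-138 - 0) / (6 - 0) = -23
h[-5,0,6] = (-23 - 21) / (6 - (-5)) = -4

-4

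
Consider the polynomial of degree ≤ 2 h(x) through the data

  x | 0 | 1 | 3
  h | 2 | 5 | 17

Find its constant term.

2

Build the Lagrange basis polynomials:
L_0(x) = (x - 1)(x - 3) / [3] = (1/3)x^2 - (4/3)x + 1
L_1(x) = x(x - 3) / [-2] = -(1/2)x^2 + (3/2)x
L_2(x) = x(x - 1) / [6] = (1/6)x^2 - (1/6)x
h(x) = 2·L_0 + 5·L_1 + 17·L_2
Only the constant term is needed; take it from each L_i and combine:
2·(1) + 5·(0) + 17·(0) = 2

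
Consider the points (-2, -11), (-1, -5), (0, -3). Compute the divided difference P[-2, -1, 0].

-2

P[-2,-1] = (-5 - (-11)) / (-1 - (-2)) = 6
P[-1,0] = (-3 - (-5)) / (0 - (-1)) = 2
P[-2,-1,0] = (2 - 6) / (0 - (-2)) = -2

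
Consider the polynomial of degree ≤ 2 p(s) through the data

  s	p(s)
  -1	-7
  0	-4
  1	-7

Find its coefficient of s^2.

Build the Lagrange basis polynomials:
L_0(s) = s(s - 1) / [2] = (1/2)s^2 - (1/2)s
L_1(s) = (s + 1)(s - 1) / [-1] = -s^2 + 1
L_2(s) = (s + 1)s / [2] = (1/2)s^2 + (1/2)s
p(s) = (-7)·L_0 + (-4)·L_1 + (-7)·L_2
Only the coefficient of s^2 is needed; take it from each L_i and combine:
(-7)·(1/2) + (-4)·(-1) + (-7)·(1/2) = -3

-3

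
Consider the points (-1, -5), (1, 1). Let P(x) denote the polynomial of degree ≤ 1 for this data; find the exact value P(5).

L_0(5) = (4)/[(-2)] = -2
L_1(5) = (6)/[(2)] = 3
Sum: (-5)·(-2) + 1·(3) = 13

13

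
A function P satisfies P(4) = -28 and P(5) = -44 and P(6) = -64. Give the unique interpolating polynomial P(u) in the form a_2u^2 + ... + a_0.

P(u) = -2u^2 + 2u - 4

Build the Lagrange basis polynomials:
L_0(u) = (u - 5)(u - 6) / [2] = (1/2)u^2 - (11/2)u + 15
L_1(u) = (u - 4)(u - 6) / [-1] = -u^2 + 10u - 24
L_2(u) = (u - 4)(u - 5) / [2] = (1/2)u^2 - (9/2)u + 10
P(u) = (-28)·L_0 + (-44)·L_1 + (-64)·L_2
  (-28)·L_0(u) = -14u^2 + 154u - 420
  (-44)·L_1(u) = 44u^2 - 440u + 1056
  (-64)·L_2(u) = -32u^2 + 288u - 640
Adding term by term: -2u^2 + 2u - 4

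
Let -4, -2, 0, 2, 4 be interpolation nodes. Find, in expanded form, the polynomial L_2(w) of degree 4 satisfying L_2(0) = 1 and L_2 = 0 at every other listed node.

L_2(w) = (1/64)w^4 - (5/16)w^2 + 1

L_2(w) = (w + 4)(w + 2)(w - 2)(w - 4) / [(4)·(2)·(-2)·(-4)]
       = (w^4 - 20w^2 + 64) / (64)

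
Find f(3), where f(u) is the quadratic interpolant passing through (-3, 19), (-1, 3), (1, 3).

19

Evaluate each Lagrange basis at u = 3:
L_0(3) = (4)·(2)/[(-2)·(-4)] = 1
L_1(3) = (6)·(2)/[(2)·(-2)] = -3
L_2(3) = (6)·(4)/[(4)·(2)] = 3
Sum: 19·(1) + 3·(-3) + 3·(3) = 19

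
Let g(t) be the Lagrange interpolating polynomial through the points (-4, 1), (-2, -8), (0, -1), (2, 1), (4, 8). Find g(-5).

3397/128

L_0(-5) = (-3)·(-5)·(-7)·(-9)/[(-2)·(-4)·(-6)·(-8)] = 315/128
L_1(-5) = (-1)·(-5)·(-7)·(-9)/[(2)·(-2)·(-4)·(-6)] = -105/32
L_2(-5) = (-1)·(-3)·(-7)·(-9)/[(4)·(2)·(-2)·(-4)] = 189/64
L_3(-5) = (-1)·(-3)·(-5)·(-9)/[(6)·(4)·(2)·(-2)] = -45/32
L_4(-5) = (-1)·(-3)·(-5)·(-7)/[(8)·(6)·(4)·(2)] = 35/128
Sum: 1·(315/128) + (-8)·(-105/32) + (-1)·(189/64) + 1·(-45/32) + 8·(35/128) = 3397/128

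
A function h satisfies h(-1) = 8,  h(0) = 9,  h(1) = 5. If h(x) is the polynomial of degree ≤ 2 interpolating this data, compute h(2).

Using Newton's divided-difference form:
h[-1,0] = (9 - 8) / (0 - (-1)) = 1
h[0,1] = (5 - 9) / (1 - 0) = -4
h[-1,0,1] = (-4 - 1) / (1 - (-1)) = -5/2
h(2) = 8 + 1·(3) + (-5/2)·(3)·(2) = -4

-4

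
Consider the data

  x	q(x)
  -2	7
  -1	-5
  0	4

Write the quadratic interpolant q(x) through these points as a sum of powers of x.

q(x) = (21/2)x^2 + (39/2)x + 4

Build the Lagrange basis polynomials:
L_0(x) = (x + 1)x / [2] = (1/2)x^2 + (1/2)x
L_1(x) = (x + 2)x / [-1] = -x^2 - 2x
L_2(x) = (x + 2)(x + 1) / [2] = (1/2)x^2 + (3/2)x + 1
q(x) = 7·L_0 + (-5)·L_1 + 4·L_2
  7·L_0(x) = (7/2)x^2 + (7/2)x
  (-5)·L_1(x) = 5x^2 + 10x
  4·L_2(x) = 2x^2 + 6x + 4
Adding term by term: (21/2)x^2 + (39/2)x + 4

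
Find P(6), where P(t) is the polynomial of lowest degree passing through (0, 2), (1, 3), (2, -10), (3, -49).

-442

L_0(6) = (5)·(4)·(3)/[(-1)·(-2)·(-3)] = -10
L_1(6) = (6)·(4)·(3)/[(1)·(-1)·(-2)] = 36
L_2(6) = (6)·(5)·(3)/[(2)·(1)·(-1)] = -45
L_3(6) = (6)·(5)·(4)/[(3)·(2)·(1)] = 20
Sum: 2·(-10) + 3·(36) + (-10)·(-45) + (-49)·(20) = -442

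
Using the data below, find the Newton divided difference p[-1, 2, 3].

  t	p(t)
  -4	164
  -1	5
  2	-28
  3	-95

-14

p[-1,2] = (-28 - 5) / (2 - (-1)) = -11
p[2,3] = (-95 - (-28)) / (3 - 2) = -67
p[-1,2,3] = (-67 - (-11)) / (3 - (-1)) = -14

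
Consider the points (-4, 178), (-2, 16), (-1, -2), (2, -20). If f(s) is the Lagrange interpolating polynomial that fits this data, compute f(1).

L_0(1) = (3)·(2)·(-1)/[(-2)·(-3)·(-6)] = 1/6
L_1(1) = (5)·(2)·(-1)/[(2)·(-1)·(-4)] = -5/4
L_2(1) = (5)·(3)·(-1)/[(3)·(1)·(-3)] = 5/3
L_3(1) = (5)·(3)·(2)/[(6)·(4)·(3)] = 5/12
Sum: 178·(1/6) + 16·(-5/4) + (-2)·(5/3) + (-20)·(5/12) = -2

-2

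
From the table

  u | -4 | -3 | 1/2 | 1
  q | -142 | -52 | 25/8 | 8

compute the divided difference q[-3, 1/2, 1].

-3/2

q[-3,1/2] = (25/8 - (-52)) / (1/2 - (-3)) = 63/4
q[1/2,1] = (8 - 25/8) / (1 - 1/2) = 39/4
q[-3,1/2,1] = (39/4 - 63/4) / (1 - (-3)) = -3/2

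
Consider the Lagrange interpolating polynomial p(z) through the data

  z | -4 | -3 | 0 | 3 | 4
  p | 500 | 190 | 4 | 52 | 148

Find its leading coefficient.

1

The leading coefficient equals the top divided difference p[-4,-3,0,3,4].
p[-4,-3] = (190 - 500) / (-3 - (-4)) = -310
p[-3,0] = (4 - 190) / (0 - (-3)) = -62
p[0,3] = (52 - 4) / (3 - 0) = 16
p[3,4] = (148 - 52) / (4 - 3) = 96
p[-4,-3,0] = (-62 - (-310)) / (0 - (-4)) = 62
p[-3,0,3] = (16 - (-62)) / (3 - (-3)) = 13
p[0,3,4] = (96 - 16) / (4 - 0) = 20
p[-4,-3,0,3] = (13 - 62) / (3 - (-4)) = -7
p[-3,0,3,4] = (20 - 13) / (4 - (-3)) = 1
p[-4,-3,0,3,4] = (1 - (-7)) / (4 - (-4)) = 1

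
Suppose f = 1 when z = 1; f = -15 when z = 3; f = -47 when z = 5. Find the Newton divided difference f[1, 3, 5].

-2

f[1,3] = (-15 - 1) / (3 - 1) = -8
f[3,5] = (-47 - (-15)) / (5 - 3) = -16
f[1,3,5] = (-16 - (-8)) / (5 - 1) = -2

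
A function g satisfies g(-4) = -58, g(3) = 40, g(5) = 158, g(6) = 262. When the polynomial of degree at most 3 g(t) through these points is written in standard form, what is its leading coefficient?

The leading coefficient equals the top divided difference g[-4,3,5,6].
g[-4,3] = (40 - (-58)) / (3 - (-4)) = 14
g[3,5] = (158 - 40) / (5 - 3) = 59
g[5,6] = (262 - 158) / (6 - 5) = 104
g[-4,3,5] = (59 - 14) / (5 - (-4)) = 5
g[3,5,6] = (104 - 59) / (6 - 3) = 15
g[-4,3,5,6] = (15 - 5) / (6 - (-4)) = 1

1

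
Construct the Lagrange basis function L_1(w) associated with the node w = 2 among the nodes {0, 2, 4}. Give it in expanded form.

L_1(w) = w(w - 4) / [(2)·(-2)]
       = (w^2 - 4w) / (-4)

L_1(w) = -(1/4)w^2 + w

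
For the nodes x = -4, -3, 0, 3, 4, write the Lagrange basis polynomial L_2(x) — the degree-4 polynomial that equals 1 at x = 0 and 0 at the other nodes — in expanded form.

L_2(x) = (1/144)x^4 - (25/144)x^2 + 1

L_2(x) = (x + 4)(x + 3)(x - 3)(x - 4) / [(4)·(3)·(-3)·(-4)]
       = (x^4 - 25x^2 + 144) / (144)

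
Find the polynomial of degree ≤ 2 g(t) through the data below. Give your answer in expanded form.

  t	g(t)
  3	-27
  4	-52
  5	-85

L_0(t) = (t - 4)(t - 5) / [2] = (1/2)t^2 - (9/2)t + 10
L_1(t) = (t - 3)(t - 5) / [-1] = -t^2 + 8t - 15
L_2(t) = (t - 3)(t - 4) / [2] = (1/2)t^2 - (7/2)t + 6
g(t) = (-27)·L_0 + (-52)·L_1 + (-85)·L_2
  (-27)·L_0(t) = -(27/2)t^2 + (243/2)t - 270
  (-52)·L_1(t) = 52t^2 - 416t + 780
  (-85)·L_2(t) = -(85/2)t^2 + (595/2)t - 510
Adding term by term: -4t^2 + 3t

g(t) = -4t^2 + 3t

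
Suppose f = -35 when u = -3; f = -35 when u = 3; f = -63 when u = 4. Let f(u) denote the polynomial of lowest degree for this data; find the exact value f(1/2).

0

Using Newton's divided-difference form:
f[-3,3] = (-35 - (-35)) / (3 - (-3)) = 0
f[3,4] = (-63 - (-35)) / (4 - 3) = -28
f[-3,3,4] = (-28 - 0) / (4 - (-3)) = -4
f(1/2) = -35 + 0·(7/2) + (-4)·(7/2)·(-5/2) = 0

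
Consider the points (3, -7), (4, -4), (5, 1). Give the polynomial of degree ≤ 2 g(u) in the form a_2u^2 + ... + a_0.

Build the Lagrange basis polynomials:
L_0(u) = (u - 4)(u - 5) / [2] = (1/2)u^2 - (9/2)u + 10
L_1(u) = (u - 3)(u - 5) / [-1] = -u^2 + 8u - 15
L_2(u) = (u - 3)(u - 4) / [2] = (1/2)u^2 - (7/2)u + 6
g(u) = (-7)·L_0 + (-4)·L_1 + 1·L_2
  (-7)·L_0(u) = -(7/2)u^2 + (63/2)u - 70
  (-4)·L_1(u) = 4u^2 - 32u + 60
  1·L_2(u) = (1/2)u^2 - (7/2)u + 6
Adding term by term: u^2 - 4u - 4

g(u) = u^2 - 4u - 4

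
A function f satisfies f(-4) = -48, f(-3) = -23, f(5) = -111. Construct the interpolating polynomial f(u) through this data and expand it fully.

L_0(u) = (u + 3)(u - 5) / [9] = (1/9)u^2 - (2/9)u - 5/3
L_1(u) = (u + 4)(u - 5) / [-8] = -(1/8)u^2 + (1/8)u + 5/2
L_2(u) = (u + 4)(u + 3) / [72] = (1/72)u^2 + (7/72)u + 1/6
f(u) = (-48)·L_0 + (-23)·L_1 + (-111)·L_2
  (-48)·L_0(u) = -(16/3)u^2 + (32/3)u + 80
  (-23)·L_1(u) = (23/8)u^2 - (23/8)u - 115/2
  (-111)·L_2(u) = -(37/24)u^2 - (259/24)u - 37/2
Adding term by term: -4u^2 - 3u + 4

f(u) = -4u^2 - 3u + 4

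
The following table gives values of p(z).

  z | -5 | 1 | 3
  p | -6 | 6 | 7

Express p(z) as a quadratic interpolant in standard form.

Newton's divided differences:
p[-5,1] = (6 - (-6)) / (1 - (-5)) = 2
p[1,3] = (7 - 6) / (3 - 1) = 1/2
p[-5,1,3] = (1/2 - 2) / (3 - (-5)) = -3/16
p(z) = -6 + 2·(z + 5) + (-3/16)·(z + 5)(z - 1)
Expanding: p(z) = -(3/16)z^2 + (5/4)z + 79/16

p(z) = -(3/16)z^2 + (5/4)z + 79/16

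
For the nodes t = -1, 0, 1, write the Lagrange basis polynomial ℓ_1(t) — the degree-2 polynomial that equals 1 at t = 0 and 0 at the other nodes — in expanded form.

ℓ_1(t) = -t^2 + 1

ℓ_1(t) = (t + 1)(t - 1) / [(1)·(-1)]
       = (t^2 - 1) / (-1)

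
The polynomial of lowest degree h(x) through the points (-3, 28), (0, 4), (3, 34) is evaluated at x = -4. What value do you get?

Evaluate each Lagrange basis at x = -4:
L_0(-4) = (-4)·(-7)/[(-3)·(-6)] = 14/9
L_1(-4) = (-1)·(-7)/[(3)·(-3)] = -7/9
L_2(-4) = (-1)·(-4)/[(6)·(3)] = 2/9
Sum: 28·(14/9) + 4·(-7/9) + 34·(2/9) = 48

48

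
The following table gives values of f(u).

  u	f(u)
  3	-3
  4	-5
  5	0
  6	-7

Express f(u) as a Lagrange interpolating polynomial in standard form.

Build the Lagrange basis polynomials:
L_0(u) = (u - 4)(u - 5)(u - 6) / [-6] = -(1/6)u^3 + (5/2)u^2 - (37/3)u + 20
L_1(u) = (u - 3)(u - 5)(u - 6) / [2] = (1/2)u^3 - 7u^2 + (63/2)u - 45
L_2(u) = (u - 3)(u - 4)(u - 6) / [-2] = -(1/2)u^3 + (13/2)u^2 - 27u + 36
L_3(u) = (u - 3)(u - 4)(u - 5) / [6] = (1/6)u^3 - 2u^2 + (47/6)u - 10
f(u) = (-3)·L_0 + (-5)·L_1 + 0·L_2 + (-7)·L_3
  (-3)·L_0(u) = (1/2)u^3 - (15/2)u^2 + 37u - 60
  (-5)·L_1(u) = -(5/2)u^3 + 35u^2 - (315/2)u + 225
  0·L_2(u) = 0
  (-7)·L_3(u) = -(7/6)u^3 + 14u^2 - (329/6)u + 70
Adding term by term: -(19/6)u^3 + (83/2)u^2 - (526/3)u + 235

f(u) = -(19/6)u^3 + (83/2)u^2 - (526/3)u + 235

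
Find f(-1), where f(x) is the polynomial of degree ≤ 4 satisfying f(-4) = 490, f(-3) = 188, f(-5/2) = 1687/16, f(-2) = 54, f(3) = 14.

Using Newton's divided-difference form:
f[-4,-3] = (188 - 490) / (-3 - (-4)) = -302
f[-3,-5/2] = (1687/16 - 188) / (-5/2 - (-3)) = -1321/8
f[-5/2,-2] = (54 - 1687/16) / (-2 - (-5/2)) = -823/8
f[-2,3] = (14 - 54) / (3 - (-2)) = -8
f[-4,-3,-5/2] = (-1321/8 - (-302)) / (-5/2 - (-4)) = 365/4
f[-3,-5/2,-2] = (-823/8 - (-1321/8)) / (-2 - (-3)) = 249/4
f[-5/2,-2,3] = (-8 - (-823/8)) / (3 - (-5/2)) = 69/4
f[-4,-3,-5/2,-2] = (249/4 - 365/4) / (-2 - (-4)) = -29/2
f[-3,-5/2,-2,3] = (69/4 - 249/4) / (3 - (-3)) = -15/2
f[-4,-3,-5/2,-2,3] = (-15/2 - (-29/2)) / (3 - (-4)) = 1
f(-1) = 490 + (-302)·(3) + (365/4)·(3)·(2) + (-29/2)·(3)·(2)·(3/2) + 1·(3)·(2)·(3/2)·(1) = 10

10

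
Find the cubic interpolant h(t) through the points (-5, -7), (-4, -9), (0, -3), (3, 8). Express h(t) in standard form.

h(t) = -(41/840)t^3 + (73/280)t^2 + (349/105)t - 3

Build the Lagrange basis polynomials:
L_0(t) = (t + 4)t(t - 3) / [-40] = -(1/40)t^3 - (1/40)t^2 + (3/10)t
L_1(t) = (t + 5)t(t - 3) / [28] = (1/28)t^3 + (1/14)t^2 - (15/28)t
L_2(t) = (t + 5)(t + 4)(t - 3) / [-60] = -(1/60)t^3 - (1/10)t^2 + (7/60)t + 1
L_3(t) = (t + 5)(t + 4)t / [168] = (1/168)t^3 + (3/56)t^2 + (5/42)t
h(t) = (-7)·L_0 + (-9)·L_1 + (-3)·L_2 + 8·L_3
  (-7)·L_0(t) = (7/40)t^3 + (7/40)t^2 - (21/10)t
  (-9)·L_1(t) = -(9/28)t^3 - (9/14)t^2 + (135/28)t
  (-3)·L_2(t) = (1/20)t^3 + (3/10)t^2 - (7/20)t - 3
  8·L_3(t) = (1/21)t^3 + (3/7)t^2 + (20/21)t
Adding term by term: -(41/840)t^3 + (73/280)t^2 + (349/105)t - 3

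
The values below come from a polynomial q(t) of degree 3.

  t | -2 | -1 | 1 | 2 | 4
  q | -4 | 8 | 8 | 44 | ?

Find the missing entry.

308

The 4 known values determine q uniquely (degree ≤ 3).
L_0(4) = (5)·(3)·(2)/[(-1)·(-3)·(-4)] = -5/2
L_1(4) = (6)·(3)·(2)/[(1)·(-2)·(-3)] = 6
L_2(4) = (6)·(5)·(2)/[(3)·(2)·(-1)] = -10
L_3(4) = (6)·(5)·(3)/[(4)·(3)·(1)] = 15/2
Sum: (-4)·(-5/2) + 8·(6) + 8·(-10) + 44·(15/2) = 308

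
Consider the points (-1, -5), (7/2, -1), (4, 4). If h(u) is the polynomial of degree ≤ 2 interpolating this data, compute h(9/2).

446/45

Evaluate each Lagrange basis at u = 9/2:
L_0(9/2) = (1)·(1/2)/[(-9/2)·(-5)] = 1/45
L_1(9/2) = (11/2)·(1/2)/[(9/2)·(-1/2)] = -11/9
L_2(9/2) = (11/2)·(1)/[(5)·(1/2)] = 11/5
Sum: (-5)·(1/45) + (-1)·(-11/9) + 4·(11/5) = 446/45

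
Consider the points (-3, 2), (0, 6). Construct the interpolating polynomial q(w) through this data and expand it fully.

Build the Lagrange basis polynomials:
L_0(w) = w / [-3] = -(1/3)w
L_1(w) = (w + 3) / [3] = (1/3)w + 1
q(w) = 2·L_0 + 6·L_1
  2·L_0(w) = -(2/3)w
  6·L_1(w) = 2w + 6
Adding term by term: (4/3)w + 6

q(w) = (4/3)w + 6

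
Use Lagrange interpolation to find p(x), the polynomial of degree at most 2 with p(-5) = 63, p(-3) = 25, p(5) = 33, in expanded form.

Build the Lagrange basis polynomials:
L_0(x) = (x + 3)(x - 5) / [20] = (1/20)x^2 - (1/10)x - 3/4
L_1(x) = (x + 5)(x - 5) / [-16] = -(1/16)x^2 + 25/16
L_2(x) = (x + 5)(x + 3) / [80] = (1/80)x^2 + (1/10)x + 3/16
p(x) = 63·L_0 + 25·L_1 + 33·L_2
  63·L_0(x) = (63/20)x^2 - (63/10)x - 189/4
  25·L_1(x) = -(25/16)x^2 + 625/16
  33·L_2(x) = (33/80)x^2 + (33/10)x + 99/16
Adding term by term: 2x^2 - 3x - 2

p(x) = 2x^2 - 3x - 2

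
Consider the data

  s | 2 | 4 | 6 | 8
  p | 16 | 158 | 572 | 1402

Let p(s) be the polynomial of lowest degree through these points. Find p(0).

2

Evaluate each Lagrange basis at s = 0:
L_0(0) = (-4)·(-6)·(-8)/[(-2)·(-4)·(-6)] = 4
L_1(0) = (-2)·(-6)·(-8)/[(2)·(-2)·(-4)] = -6
L_2(0) = (-2)·(-4)·(-8)/[(4)·(2)·(-2)] = 4
L_3(0) = (-2)·(-4)·(-6)/[(6)·(4)·(2)] = -1
Sum: 16·(4) + 158·(-6) + 572·(4) + 1402·(-1) = 2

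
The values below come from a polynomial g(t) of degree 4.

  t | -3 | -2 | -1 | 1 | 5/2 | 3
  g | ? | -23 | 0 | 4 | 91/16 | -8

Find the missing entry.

-116

The 5 known values determine g uniquely (degree ≤ 4).
Evaluate each Lagrange basis at t = -3:
L_0(-3) = (-2)·(-4)·(-11/2)·(-6)/[(-1)·(-3)·(-9/2)·(-5)] = 176/45
L_1(-3) = (-1)·(-4)·(-11/2)·(-6)/[(1)·(-2)·(-7/2)·(-4)] = -33/7
L_2(-3) = (-1)·(-2)·(-11/2)·(-6)/[(3)·(2)·(-3/2)·(-2)] = 11/3
L_3(-3) = (-1)·(-2)·(-4)·(-6)/[(9/2)·(7/2)·(3/2)·(-1/2)] = -256/63
L_4(-3) = (-1)·(-2)·(-4)·(-11/2)/[(5)·(4)·(2)·(1/2)] = 11/5
Sum: (-23)·(176/45) + 0 + 4·(11/3) + 91/16·(-256/63) + (-8)·(11/5) = -116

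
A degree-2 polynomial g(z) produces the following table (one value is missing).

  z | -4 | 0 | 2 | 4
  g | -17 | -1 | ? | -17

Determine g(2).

The 3 known values determine g uniquely (degree ≤ 2).
L_0(2) = (2)·(-2)/[(-4)·(-8)] = -1/8
L_1(2) = (6)·(-2)/[(4)·(-4)] = 3/4
L_2(2) = (6)·(2)/[(8)·(4)] = 3/8
Sum: (-17)·(-1/8) + (-1)·(3/4) + (-17)·(3/8) = -5

-5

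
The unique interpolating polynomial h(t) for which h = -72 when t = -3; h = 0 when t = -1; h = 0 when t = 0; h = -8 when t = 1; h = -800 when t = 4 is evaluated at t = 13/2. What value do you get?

L_0(13/2) = (15/2)·(13/2)·(11/2)·(5/2)/[(-2)·(-3)·(-4)·(-7)] = 3575/896
L_1(13/2) = (19/2)·(13/2)·(11/2)·(5/2)/[(2)·(-1)·(-2)·(-5)] = -2717/64
L_2(13/2) = (19/2)·(15/2)·(11/2)·(5/2)/[(3)·(1)·(-1)·(-4)] = 5225/64
L_3(13/2) = (19/2)·(15/2)·(13/2)·(5/2)/[(4)·(2)·(1)·(-3)] = -6175/128
L_4(13/2) = (19/2)·(15/2)·(13/2)·(11/2)/[(7)·(5)·(4)·(3)] = 2717/448
Sum: (-72)·(3575/896) + 0 + 0 + (-8)·(-6175/128) + (-800)·(2717/448) = -38025/8

-38025/8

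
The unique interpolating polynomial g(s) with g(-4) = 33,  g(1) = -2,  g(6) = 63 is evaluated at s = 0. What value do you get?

-3

Evaluate each Lagrange basis at s = 0:
L_0(0) = (-1)·(-6)/[(-5)·(-10)] = 3/25
L_1(0) = (4)·(-6)/[(5)·(-5)] = 24/25
L_2(0) = (4)·(-1)/[(10)·(5)] = -2/25
Sum: 33·(3/25) + (-2)·(24/25) + 63·(-2/25) = -3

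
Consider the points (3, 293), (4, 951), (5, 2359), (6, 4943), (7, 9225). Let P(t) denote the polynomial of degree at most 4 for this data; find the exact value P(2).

Evaluate each Lagrange basis at t = 2:
L_0(2) = (-2)·(-3)·(-4)·(-5)/[(-1)·(-2)·(-3)·(-4)] = 5
L_1(2) = (-1)·(-3)·(-4)·(-5)/[(1)·(-1)·(-2)·(-3)] = -10
L_2(2) = (-1)·(-2)·(-4)·(-5)/[(2)·(1)·(-1)·(-2)] = 10
L_3(2) = (-1)·(-2)·(-3)·(-5)/[(3)·(2)·(1)·(-1)] = -5
L_4(2) = (-1)·(-2)·(-3)·(-4)/[(4)·(3)·(2)·(1)] = 1
Sum: 293·(5) + 951·(-10) + 2359·(10) + 4943·(-5) + 9225·(1) = 55

55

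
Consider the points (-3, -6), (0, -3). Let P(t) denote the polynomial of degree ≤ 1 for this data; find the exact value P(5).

2

L_0(5) = (5)/[(-3)] = -5/3
L_1(5) = (8)/[(3)] = 8/3
Sum: (-6)·(-5/3) + (-3)·(8/3) = 2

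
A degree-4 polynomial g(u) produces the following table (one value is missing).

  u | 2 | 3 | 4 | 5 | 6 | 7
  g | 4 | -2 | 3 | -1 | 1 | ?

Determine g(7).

59

The 5 known values determine g uniquely (degree ≤ 4).
Evaluate each Lagrange basis at u = 7:
L_0(7) = (4)·(3)·(2)·(1)/[(-1)·(-2)·(-3)·(-4)] = 1
L_1(7) = (5)·(3)·(2)·(1)/[(1)·(-1)·(-2)·(-3)] = -5
L_2(7) = (5)·(4)·(2)·(1)/[(2)·(1)·(-1)·(-2)] = 10
L_3(7) = (5)·(4)·(3)·(1)/[(3)·(2)·(1)·(-1)] = -10
L_4(7) = (5)·(4)·(3)·(2)/[(4)·(3)·(2)·(1)] = 5
Sum: 4·(1) + (-2)·(-5) + 3·(10) + (-1)·(-10) + 1·(5) = 59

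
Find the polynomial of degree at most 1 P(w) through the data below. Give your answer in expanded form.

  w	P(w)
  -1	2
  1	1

P(w) = -(1/2)w + 3/2

Build the Lagrange basis polynomials:
L_0(w) = (w - 1) / [-2] = -(1/2)w + 1/2
L_1(w) = (w + 1) / [2] = (1/2)w + 1/2
P(w) = 2·L_0 + 1·L_1
  2·L_0(w) = -w + 1
  1·L_1(w) = (1/2)w + 1/2
Adding term by term: -(1/2)w + 3/2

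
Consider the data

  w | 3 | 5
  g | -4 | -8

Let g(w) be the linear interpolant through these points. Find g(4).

Evaluate each Lagrange basis at w = 4:
L_0(4) = (-1)/[(-2)] = 1/2
L_1(4) = (1)/[(2)] = 1/2
Sum: (-4)·(1/2) + (-8)·(1/2) = -6

-6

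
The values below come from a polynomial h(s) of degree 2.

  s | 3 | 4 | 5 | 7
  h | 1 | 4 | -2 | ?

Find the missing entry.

-41

The 3 known values determine h uniquely (degree ≤ 2).
L_0(7) = (3)·(2)/[(-1)·(-2)] = 3
L_1(7) = (4)·(2)/[(1)·(-1)] = -8
L_2(7) = (4)·(3)/[(2)·(1)] = 6
Sum: 1·(3) + 4·(-8) + (-2)·(6) = -41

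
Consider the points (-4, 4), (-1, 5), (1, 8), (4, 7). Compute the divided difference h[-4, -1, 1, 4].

-3/40

h[-4,-1] = (5 - 4) / (-1 - (-4)) = 1/3
h[-1,1] = (8 - 5) / (1 - (-1)) = 3/2
h[1,4] = (7 - 8) / (4 - 1) = -1/3
h[-4,-1,1] = (3/2 - 1/3) / (1 - (-4)) = 7/30
h[-1,1,4] = (-1/3 - 3/2) / (4 - (-1)) = -11/30
h[-4,-1,1,4] = (-11/30 - 7/30) / (4 - (-4)) = -3/40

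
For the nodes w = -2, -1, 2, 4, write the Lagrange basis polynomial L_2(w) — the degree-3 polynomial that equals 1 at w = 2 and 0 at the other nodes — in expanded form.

L_2(w) = (w + 2)(w + 1)(w - 4) / [(4)·(3)·(-2)]
       = (w^3 - w^2 - 10w - 8) / (-24)

L_2(w) = -(1/24)w^3 + (1/24)w^2 + (5/12)w + 1/3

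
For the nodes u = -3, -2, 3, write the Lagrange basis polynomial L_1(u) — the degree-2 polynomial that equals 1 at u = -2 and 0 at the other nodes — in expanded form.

L_1(u) = (u + 3)(u - 3) / [(1)·(-5)]
       = (u^2 - 9) / (-5)

L_1(u) = -(1/5)u^2 + 9/5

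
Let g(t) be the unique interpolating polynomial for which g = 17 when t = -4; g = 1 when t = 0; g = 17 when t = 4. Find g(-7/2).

53/4

L_0(-7/2) = (-7/2)·(-15/2)/[(-4)·(-8)] = 105/128
L_1(-7/2) = (1/2)·(-15/2)/[(4)·(-4)] = 15/64
L_2(-7/2) = (1/2)·(-7/2)/[(8)·(4)] = -7/128
Sum: 17·(105/128) + 1·(15/64) + 17·(-7/128) = 53/4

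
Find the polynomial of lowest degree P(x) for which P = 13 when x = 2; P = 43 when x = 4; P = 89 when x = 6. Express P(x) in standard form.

P(x) = 2x^2 + 3x - 1

Newton's divided differences:
P[2,4] = (43 - 13) / (4 - 2) = 15
P[4,6] = (89 - 43) / (6 - 4) = 23
P[2,4,6] = (23 - 15) / (6 - 2) = 2
P(x) = 13 + 15·(x - 2) + 2·(x - 2)(x - 4)
Expanding: P(x) = 2x^2 + 3x - 1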